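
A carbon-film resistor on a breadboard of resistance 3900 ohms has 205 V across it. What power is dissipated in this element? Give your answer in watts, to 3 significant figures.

V and R are stated; P = V²/R avoids computing the current.
P = (205 V)² / 3900 Ω = 10.78 W

10.8 W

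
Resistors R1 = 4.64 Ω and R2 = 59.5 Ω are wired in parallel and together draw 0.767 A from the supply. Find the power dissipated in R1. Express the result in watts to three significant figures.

2.35 W

We need the common branch voltage; get it from I_total × R_eq, then P = V²/R for the branch.
1/R_eq = 1/4.64 + 1/59.5 ⇒ R_eq = 4.304 Ω
V = I_total × R_eq = 0.7670 × 4.304 = 3.301 V
P_R1 = V² / R1 = (3.301)² / 4.64 = 2.349 W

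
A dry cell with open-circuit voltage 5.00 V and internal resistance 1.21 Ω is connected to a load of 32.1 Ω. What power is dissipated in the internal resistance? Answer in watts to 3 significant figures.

0.0273 W

r is in series with the load, so it carries the full circuit current — the loss in it is I²r.
I = ε / (r + R) = 5.00 / (1.21 + 32.1) = 0.1501 A
P_int = I² r = (0.1501)² × 1.21 = 0.02726 W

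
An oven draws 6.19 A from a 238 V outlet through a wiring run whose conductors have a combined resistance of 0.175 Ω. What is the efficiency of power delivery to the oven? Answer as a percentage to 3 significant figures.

99.5 %

The wiring run carries the full 6.19 A.
P_line = I² R_line = (6.190)² × 0.175 = 6.705 W
P_source = V I = 238 × 6.190 = 1473 W; P_load = 1467 W
η = P_load / P_source = 1467 / 1473 = 0.9954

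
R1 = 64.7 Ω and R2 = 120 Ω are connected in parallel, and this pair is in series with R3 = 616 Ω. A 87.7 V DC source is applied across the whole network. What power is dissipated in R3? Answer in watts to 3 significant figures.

Combine R1 and R2 into their parallel equivalent first, reducing the network to two series resistors.
R_p = (64.7×120)/(64.7+120) = 42.04 Ω
R_total = R_p + 616 = 42.04 + 616 = 658.0 Ω
I = V / R_total = 87.7 / 658.0 = 0.1333 A
R3 is the series element, so its power is I²R.
P_R3 = (0.1333)² × 616 = 10.94 W

10.9 W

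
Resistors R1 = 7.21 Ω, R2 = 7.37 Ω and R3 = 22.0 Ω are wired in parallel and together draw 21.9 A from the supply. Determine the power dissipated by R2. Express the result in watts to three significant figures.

636 W

Parallel branches share V, not I — compute V via R_eq, then use V²/R for the target branch.
1/R_eq = 1/7.21 + 1/7.37 + 1/22.0 ⇒ R_eq = 3.127 Ω
V = I_total × R_eq = 21.90 × 3.127 = 68.47 V
P_R2 = V² / R2 = (68.47)² / 7.37 = 636.2 W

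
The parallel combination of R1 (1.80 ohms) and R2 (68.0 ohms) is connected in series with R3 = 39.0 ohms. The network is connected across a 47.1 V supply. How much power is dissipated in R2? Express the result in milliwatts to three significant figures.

Combine R1 and R2 into their parallel equivalent first, reducing the network to two series resistors.
R_p = (1.80×68.0)/(1.80+68.0) = 1.754 Ω
R_total = R_p + 39.0 = 1.754 + 39.0 = 40.75 Ω
I = V / R_total = 47.1 / 40.75 = 1.156 A
Voltage across the parallel pair: V_p = I × R_p = 1.156 × 1.754 = 2.027 V
R2 sits across V_p; its power is V_p²/R.
P_R2 = (2.027)² / 68.0 = 0.06040 W

60.4 mW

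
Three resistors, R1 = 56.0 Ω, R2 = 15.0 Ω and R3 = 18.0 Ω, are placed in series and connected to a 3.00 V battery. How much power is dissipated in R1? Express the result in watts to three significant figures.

0.0636 W

Series elements share the same current, so find I first, then use P = I²R.
R_total = 56.0 + 15.0 + 18.0 = 89.00 Ω
I = V / R_total = 3.00 / 89.00 = 0.03371 A
P_R1 = I² × R1 = (0.03371)² × 56.0 = 0.06363 W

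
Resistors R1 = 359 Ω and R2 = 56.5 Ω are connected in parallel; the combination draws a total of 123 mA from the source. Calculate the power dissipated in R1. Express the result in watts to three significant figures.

0.100 W

Only the total current is stated, so first find the parallel equivalent to get the voltage across the combination.
1/R_eq = 1/359 + 1/56.5 ⇒ R_eq = 48.82 Ω
V = I_total × R_eq = 0.1230 × 48.82 = 6.005 V
P_R1 = V² / R1 = (6.005)² / 359 = 0.1004 W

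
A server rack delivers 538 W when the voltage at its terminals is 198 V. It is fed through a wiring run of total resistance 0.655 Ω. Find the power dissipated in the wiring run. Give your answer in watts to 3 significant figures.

4.84 W

The wiring run and load are in series, so the same current flows in both; the loss is I²R_line.
I = P / V = 538 / 198 = 2.717 A through the wiring run.
P_line = I² R_line = (2.717)² × 0.655 = 4.836 W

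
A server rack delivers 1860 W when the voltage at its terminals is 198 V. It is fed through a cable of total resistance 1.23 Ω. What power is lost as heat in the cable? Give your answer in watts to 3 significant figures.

109 W

The cable and load are in series, so the same current flows in both; the loss is I²R_line.
I = P / V = 1860 / 198 = 9.394 A through the cable.
P_line = I² R_line = (9.394)² × 1.23 = 108.5 W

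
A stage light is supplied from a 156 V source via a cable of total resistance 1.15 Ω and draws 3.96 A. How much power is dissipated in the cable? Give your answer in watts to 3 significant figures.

Line loss is just I²R for the cable — we know both I and R_line directly.
The cable carries the full 3.96 A.
P_line = I² R_line = (3.960)² × 1.15 = 18.03 W

18.0 W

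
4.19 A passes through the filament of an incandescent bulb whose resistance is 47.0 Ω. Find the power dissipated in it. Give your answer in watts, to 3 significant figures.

825 W

With I and R stated, P = I²R applies in one step.
P = (4.190 A)² × 47.0 Ω = 825.1 W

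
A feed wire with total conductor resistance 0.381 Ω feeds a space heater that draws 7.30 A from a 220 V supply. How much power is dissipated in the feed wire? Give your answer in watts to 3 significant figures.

20.3 W

The feed wire and load are in series, so the same current flows in both; the loss is I²R_line.
The feed wire carries the full 7.30 A.
P_line = I² R_line = (7.300)² × 0.381 = 20.30 W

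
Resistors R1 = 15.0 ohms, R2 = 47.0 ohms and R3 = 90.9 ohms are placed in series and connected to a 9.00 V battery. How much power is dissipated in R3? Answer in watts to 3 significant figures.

Since the resistors are in series they all carry the loop current I = V/R_total; the power in any one is I²R.
R_total = 15.0 + 47.0 + 90.9 = 152.9 Ω
I = V / R_total = 9.00 / 152.9 = 0.05886 A
P_R3 = I² × R3 = (0.05886)² × 90.9 = 0.3149 W

0.315 W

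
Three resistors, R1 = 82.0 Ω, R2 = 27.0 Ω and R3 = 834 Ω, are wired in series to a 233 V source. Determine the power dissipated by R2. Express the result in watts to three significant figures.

1.65 W

Series elements share the same current, so find I first, then use P = I²R.
R_total = 82.0 + 27.0 + 834 = 943.0 Ω
I = V / R_total = 233 / 943.0 = 0.2471 A
P_R2 = I² × R2 = (0.2471)² × 27.0 = 1.648 W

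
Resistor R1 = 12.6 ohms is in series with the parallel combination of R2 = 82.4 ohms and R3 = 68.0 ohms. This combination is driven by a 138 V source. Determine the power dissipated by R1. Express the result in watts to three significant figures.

Replace R2 and R3 with their parallel equivalent so the circuit becomes R1 in series with R_p.
R_p = (82.4×68.0)/(82.4+68.0) = 37.26 Ω
R_total = 12.6 + 37.26 = 49.86 Ω
I = V / R_total = 138 / 49.86 = 2.768 A
R1 is in the main series path, so its power is I²R1.
P_R1 = (2.768)² × 12.6 = 96.54 W

96.5 W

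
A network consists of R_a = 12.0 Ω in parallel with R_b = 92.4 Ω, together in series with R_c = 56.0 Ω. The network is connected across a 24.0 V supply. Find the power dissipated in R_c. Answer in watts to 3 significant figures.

7.27 W

First find R_p for the parallel pair, then treat R_p + R_c as a series loop.
R_p = (12.0×92.4)/(12.0+92.4) = 10.62 Ω
R_total = R_p + 56.0 = 10.62 + 56.0 = 66.62 Ω
I = V / R_total = 24.0 / 66.62 = 0.3602 A
R_c carries the full series current, so P = I²R.
P_R_c = (0.3602)² × 56.0 = 7.268 W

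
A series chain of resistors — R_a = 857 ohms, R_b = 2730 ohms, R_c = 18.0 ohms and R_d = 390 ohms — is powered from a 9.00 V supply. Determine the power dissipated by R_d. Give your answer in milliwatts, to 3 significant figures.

Series elements share the same current, so find I first, then use P = I²R.
R_total = 857 + 2730 + 18.0 + 390 = 3995 Ω
I = V / R_total = 9.00 / 3995 = 0.002253 A
P_R_d = I² × R_d = (0.002253)² × 390 = 0.001979 W

1.98 mW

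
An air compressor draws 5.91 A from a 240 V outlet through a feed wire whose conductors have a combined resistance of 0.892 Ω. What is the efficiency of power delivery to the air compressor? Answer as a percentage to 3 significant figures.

97.8 %

The feed wire carries the full 5.91 A.
P_line = I² R_line = (5.910)² × 0.892 = 31.16 W
P_source = V I = 240 × 5.910 = 1418 W; P_load = 1387 W
η = P_load / P_source = 1387 / 1418 = 0.9780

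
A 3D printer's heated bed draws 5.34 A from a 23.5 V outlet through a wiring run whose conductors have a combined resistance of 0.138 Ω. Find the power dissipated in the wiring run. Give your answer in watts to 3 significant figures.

The wiring run is a series resistance carrying the load current; its dissipation is I²R_line.
The wiring run carries the full 5.34 A.
P_line = I² R_line = (5.340)² × 0.138 = 3.935 W

3.94 W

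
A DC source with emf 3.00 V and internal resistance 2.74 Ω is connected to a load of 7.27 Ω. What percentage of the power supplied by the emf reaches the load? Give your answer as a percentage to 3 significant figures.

72.6 %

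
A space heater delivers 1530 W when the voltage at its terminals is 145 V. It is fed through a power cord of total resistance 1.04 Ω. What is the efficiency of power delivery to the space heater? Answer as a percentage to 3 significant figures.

93.0 %

I = P / V = 1530 / 145 = 10.55 A through the power cord.
P_line = I² R_line = (10.55)² × 1.04 = 115.8 W
P_source = P_load + P_line = 1530 + 115.8 = 1646 W
η = P_load / P_source = 1530 / 1646 = 0.9296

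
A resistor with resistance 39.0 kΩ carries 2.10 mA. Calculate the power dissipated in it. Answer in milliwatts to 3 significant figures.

Knowing I and R, the power is just I²R — no need to find V first.
P = (0.002100 A)² × 39000 Ω = 0.1720 W

172 mW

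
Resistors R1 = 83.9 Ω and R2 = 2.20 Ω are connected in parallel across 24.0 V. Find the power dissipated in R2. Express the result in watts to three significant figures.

262 W

R2 sits directly across the source, so P = V²/R with V = 24.0 V.
P_R2 = V² / R2 = (24.0)² / 2.20 Ω = 261.8 W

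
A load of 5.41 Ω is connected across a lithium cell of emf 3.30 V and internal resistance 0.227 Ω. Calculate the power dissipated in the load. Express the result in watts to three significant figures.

1.85 W

Load and internal resistance form a series loop — compute the loop current, then the load power via I²R.
I = ε / (r + R) = 3.30 / (0.227 + 5.41) = 0.5854 A
P_load = I² R = (0.5854)² × 5.41 = 1.854 W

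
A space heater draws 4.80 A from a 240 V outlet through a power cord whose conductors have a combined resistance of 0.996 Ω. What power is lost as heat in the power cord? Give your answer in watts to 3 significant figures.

22.9 W

Only the current and the line resistance are needed for the I²R loss.
The power cord carries the full 4.80 A.
P_line = I² R_line = (4.800)² × 0.996 = 22.95 W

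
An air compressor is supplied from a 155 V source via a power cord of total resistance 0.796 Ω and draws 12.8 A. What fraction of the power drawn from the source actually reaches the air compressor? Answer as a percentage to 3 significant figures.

93.4 %

The power cord carries the full 12.8 A.
P_line = I² R_line = (12.80)² × 0.796 = 130.4 W
P_source = V I = 155 × 12.80 = 1984 W; P_load = 1854 W
η = P_load / P_source = 1854 / 1984 = 0.9343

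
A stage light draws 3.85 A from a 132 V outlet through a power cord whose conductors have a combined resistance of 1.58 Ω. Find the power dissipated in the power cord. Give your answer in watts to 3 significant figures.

The power cord is a series resistance carrying the load current; its dissipation is I²R_line.
The power cord carries the full 3.85 A.
P_line = I² R_line = (3.850)² × 1.58 = 23.42 W

23.4 W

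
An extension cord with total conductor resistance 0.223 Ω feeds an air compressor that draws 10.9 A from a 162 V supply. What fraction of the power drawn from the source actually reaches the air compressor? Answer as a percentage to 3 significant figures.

98.5 %

The extension cord carries the full 10.9 A.
P_line = I² R_line = (10.90)² × 0.223 = 26.49 W
P_source = V I = 162 × 10.90 = 1766 W; P_load = 1739 W
η = P_load / P_source = 1739 / 1766 = 0.9850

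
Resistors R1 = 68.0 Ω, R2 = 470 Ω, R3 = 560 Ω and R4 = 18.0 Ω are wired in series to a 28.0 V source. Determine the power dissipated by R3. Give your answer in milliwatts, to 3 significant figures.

Since the resistors are in series they all carry the loop current I = V/R_total; the power in any one is I²R.
R_total = 68.0 + 470 + 560 + 18.0 = 1116 Ω
I = V / R_total = 28.0 / 1116 = 0.02509 A
P_R3 = I² × R3 = (0.02509)² × 560 = 0.3525 W

353 mW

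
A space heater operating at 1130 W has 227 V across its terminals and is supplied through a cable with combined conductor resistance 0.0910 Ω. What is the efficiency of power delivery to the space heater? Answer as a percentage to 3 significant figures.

I = P / V = 1130 / 227 = 4.978 A through the cable.
P_line = I² R_line = (4.978)² × 0.0910 = 2.255 W
P_source = P_load + P_line = 1130 + 2.255 = 1132 W
η = P_load / P_source = 1130 / 1132 = 0.9980

99.8 %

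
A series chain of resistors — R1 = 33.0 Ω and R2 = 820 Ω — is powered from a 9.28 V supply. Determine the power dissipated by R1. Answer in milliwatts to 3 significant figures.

3.91 mW

The current is common to all series resistors; compute it, then apply P = I²R for the target.
R_total = 33.0 + 820 = 853.0 Ω
I = V / R_total = 9.28 / 853.0 = 0.01088 A
P_R1 = I² × R1 = (0.01088)² × 33.0 = 0.003906 W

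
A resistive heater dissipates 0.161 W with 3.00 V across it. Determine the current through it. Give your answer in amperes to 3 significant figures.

Rearranging the power relation for the two known quantities gives I = P / V.
I = 0.161 / 3.00 = 0.05367 A

0.0537 A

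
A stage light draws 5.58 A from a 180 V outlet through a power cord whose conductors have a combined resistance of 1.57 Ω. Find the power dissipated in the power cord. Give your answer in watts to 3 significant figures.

The power cord is a series resistance carrying the load current; its dissipation is I²R_line.
The power cord carries the full 5.58 A.
P_line = I² R_line = (5.580)² × 1.57 = 48.88 W

48.9 W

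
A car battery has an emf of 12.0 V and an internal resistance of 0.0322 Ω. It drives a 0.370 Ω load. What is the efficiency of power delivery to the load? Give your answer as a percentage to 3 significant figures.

92.0 %

The source delivers εI, of which I²R reaches the load and I²r is lost; since I is common, η = R/(R+r).
η = R / (R + r) = 0.370 / (0.370 + 0.0322) = 0.9199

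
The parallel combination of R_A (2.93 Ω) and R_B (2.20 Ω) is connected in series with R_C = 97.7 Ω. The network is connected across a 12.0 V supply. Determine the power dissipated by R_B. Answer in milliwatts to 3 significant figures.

First find R_p for the parallel pair, then treat R_p + R_C as a series loop.
R_p = (2.93×2.20)/(2.93+2.20) = 1.257 Ω
R_total = R_p + 97.7 = 1.257 + 97.7 = 98.96 Ω
I = V / R_total = 12.0 / 98.96 = 0.1213 A
Voltage across the parallel pair: V_p = I × R_p = 0.1213 × 1.257 = 0.1524 V
Use P = V²/R for R_B with V = V_p.
P_R_B = (0.1524)² / 2.20 = 0.01055 W

10.6 mW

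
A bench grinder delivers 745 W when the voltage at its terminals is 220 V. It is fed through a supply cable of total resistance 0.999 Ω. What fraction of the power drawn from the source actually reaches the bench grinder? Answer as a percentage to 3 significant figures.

98.5 %

I = P / V = 745 / 220 = 3.386 A through the supply cable.
P_line = I² R_line = (3.386)² × 0.999 = 11.46 W
P_source = P_load + P_line = 745.0 + 11.46 = 756.5 W
η = P_load / P_source = 745.0 / 756.5 = 0.9849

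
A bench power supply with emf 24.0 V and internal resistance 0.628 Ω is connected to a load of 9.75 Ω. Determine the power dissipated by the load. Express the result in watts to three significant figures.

The internal resistance and the load are in series, so the same I flows through both; get I from ε/(r+R), then I²R for the load.
I = ε / (r + R) = 24.0 / (0.628 + 9.75) = 2.313 A
P_load = I² R = (2.313)² × 9.75 = 52.14 W

52.1 W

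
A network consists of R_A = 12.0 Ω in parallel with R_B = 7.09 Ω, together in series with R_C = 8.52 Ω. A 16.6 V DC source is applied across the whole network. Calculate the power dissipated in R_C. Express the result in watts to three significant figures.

13.9 W

Reduce the parallel combination to a single R_p; the circuit then becomes R_p in series with the remaining resistor.
R_p = (12.0×7.09)/(12.0+7.09) = 4.457 Ω
R_total = R_p + 8.52 = 4.457 + 8.52 = 12.98 Ω
I = V / R_total = 16.6 / 12.98 = 1.279 A
R_C carries the full series current, so P = I²R.
P_R_C = (1.279)² × 8.52 = 13.94 W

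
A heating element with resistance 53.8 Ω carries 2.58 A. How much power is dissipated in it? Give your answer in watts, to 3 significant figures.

Current and resistance are given, so P = I²R is the direct form.
P = (2.580 A)² × 53.8 Ω = 358.1 W

358 W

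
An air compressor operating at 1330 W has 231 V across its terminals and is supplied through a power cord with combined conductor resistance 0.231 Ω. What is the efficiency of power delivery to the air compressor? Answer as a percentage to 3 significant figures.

99.4 %

I = P / V = 1330 / 231 = 5.758 A through the power cord.
P_line = I² R_line = (5.758)² × 0.231 = 7.658 W
P_source = P_load + P_line = 1330 + 7.658 = 1338 W
η = P_load / P_source = 1330 / 1338 = 0.9943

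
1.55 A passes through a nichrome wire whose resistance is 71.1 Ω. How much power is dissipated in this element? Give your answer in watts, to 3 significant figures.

Current and resistance are given, so P = I²R is the direct form.
P = (1.550 A)² × 71.1 Ω = 170.8 W

171 W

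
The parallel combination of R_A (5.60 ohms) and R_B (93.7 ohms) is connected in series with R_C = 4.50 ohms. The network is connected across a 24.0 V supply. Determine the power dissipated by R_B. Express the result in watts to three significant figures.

1.79 W

First find R_p for the parallel pair, then treat R_p + R_C as a series loop.
R_p = (5.60×93.7)/(5.60+93.7) = 5.284 Ω
R_total = R_p + 4.50 = 5.284 + 4.50 = 9.784 Ω
I = V / R_total = 24.0 / 9.784 = 2.453 A
Voltage across the parallel pair: V_p = I × R_p = 2.453 × 5.284 = 12.96 V
Use P = V²/R for R_B with V = V_p.
P_R_B = (12.96)² / 93.7 = 1.793 W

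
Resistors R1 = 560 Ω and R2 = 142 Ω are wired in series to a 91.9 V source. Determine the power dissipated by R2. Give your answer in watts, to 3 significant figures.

In a series string the same current flows through every resistor — find that current, then P = I²R for the one we want.
R_total = 560 + 142 = 702.0 Ω
I = V / R_total = 91.9 / 702.0 = 0.1309 A
P_R2 = I² × R2 = (0.1309)² × 142 = 2.434 W

2.43 W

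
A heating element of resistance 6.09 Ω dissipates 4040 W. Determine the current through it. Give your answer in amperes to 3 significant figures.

25.8 A

The two known quantities fix the third via I = √(P / R).
I = √(4040 / 6.09) = 25.76 A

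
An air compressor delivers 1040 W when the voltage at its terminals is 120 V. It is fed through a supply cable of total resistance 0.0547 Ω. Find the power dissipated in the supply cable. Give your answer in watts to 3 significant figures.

Line loss is just I²R for the cable — we know both I and R_line directly.
I = P / V = 1040 / 120 = 8.667 A through the supply cable.
P_line = I² R_line = (8.667)² × 0.0547 = 4.109 W

4.11 W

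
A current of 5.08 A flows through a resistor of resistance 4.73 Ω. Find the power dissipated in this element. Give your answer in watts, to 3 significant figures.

With I and R stated, P = I²R applies in one step.
P = (5.080 A)² × 4.73 Ω = 122.1 W

122 W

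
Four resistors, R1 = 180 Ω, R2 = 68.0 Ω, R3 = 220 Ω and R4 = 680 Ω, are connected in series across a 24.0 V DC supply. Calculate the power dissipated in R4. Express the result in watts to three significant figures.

Since the resistors are in series they all carry the loop current I = V/R_total; the power in any one is I²R.
R_total = 180 + 68.0 + 220 + 680 = 1148 Ω
I = V / R_total = 24.0 / 1148 = 0.02091 A
P_R4 = I² × R4 = (0.02091)² × 680 = 0.2972 W

0.297 W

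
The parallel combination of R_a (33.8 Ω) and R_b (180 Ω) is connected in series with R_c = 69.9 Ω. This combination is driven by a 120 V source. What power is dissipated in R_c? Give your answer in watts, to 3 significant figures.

Reduce the parallel combination to a single R_p; the circuit then becomes R_p in series with the remaining resistor.
R_p = (33.8×180)/(33.8+180) = 28.46 Ω
R_total = R_p + 69.9 = 28.46 + 69.9 = 98.36 Ω
I = V / R_total = 120 / 98.36 = 1.220 A
R_c is the series element, so its power is I²R.
P_R_c = (1.220)² × 69.9 = 104.0 W

104 W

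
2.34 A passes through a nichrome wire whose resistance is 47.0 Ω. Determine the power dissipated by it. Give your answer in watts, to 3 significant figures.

257 W

With I and R stated, P = I²R applies in one step.
P = (2.340 A)² × 47.0 Ω = 257.4 W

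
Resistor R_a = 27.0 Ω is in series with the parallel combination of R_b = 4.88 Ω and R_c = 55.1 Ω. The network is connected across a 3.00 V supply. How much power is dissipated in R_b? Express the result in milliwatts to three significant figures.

Replace R_b and R_c with their parallel equivalent so the circuit becomes R_a in series with R_p.
R_p = (4.88×55.1)/(4.88+55.1) = 4.483 Ω
R_total = 27.0 + 4.483 = 31.48 Ω
I = V / R_total = 3.00 / 31.48 = 0.09529 A
Voltage across the parallel pair: V_p = I × R_p = 0.09529 × 4.483 = 0.4272 V
R_b sees V_p directly, so P = V_p² / R_b.
P_R_b = (0.4272)² / 4.88 = 0.03739 W

37.4 mW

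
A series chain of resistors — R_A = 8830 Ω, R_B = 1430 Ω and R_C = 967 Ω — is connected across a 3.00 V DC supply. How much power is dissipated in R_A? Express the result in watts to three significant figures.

0.000630 W

Since the resistors are in series they all carry the loop current I = V/R_total; the power in any one is I²R.
R_total = 8830 + 1430 + 967 = 11230 Ω
I = V / R_total = 3.00 / 11230 = 0.0002672 A
P_R_A = I² × R_A = (0.0002672)² × 8830 = 0.0006305 W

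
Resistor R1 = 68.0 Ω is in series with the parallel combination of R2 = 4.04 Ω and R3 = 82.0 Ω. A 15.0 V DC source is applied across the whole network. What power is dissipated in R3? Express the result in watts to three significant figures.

Collapse R2‖R3 to a single equivalent, reducing the network to two series elements.
R_p = (4.04×82.0)/(4.04+82.0) = 3.850 Ω
R_total = 68.0 + 3.850 = 71.85 Ω
I = V / R_total = 15.0 / 71.85 = 0.2088 A
Voltage across the parallel pair: V_p = I × R_p = 0.2088 × 3.850 = 0.8038 V
With V_p across R3, its power is V_p²/R3.
P_R3 = (0.8038)² / 82.0 = 0.007880 W

0.00788 W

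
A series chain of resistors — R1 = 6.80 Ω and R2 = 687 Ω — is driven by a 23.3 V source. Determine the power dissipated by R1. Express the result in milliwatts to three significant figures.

Every series element carries the same I. Get I from the total resistance, then P = I² × R1.
R_total = 6.80 + 687 = 693.8 Ω
I = V / R_total = 23.3 / 693.8 = 0.03358 A
P_R1 = I² × R1 = (0.03358)² × 6.80 = 0.007669 W

7.67 mW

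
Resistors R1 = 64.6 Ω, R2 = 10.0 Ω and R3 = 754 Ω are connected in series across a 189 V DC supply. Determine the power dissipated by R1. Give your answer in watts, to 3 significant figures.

Every series element carries the same I. Get I from the total resistance, then P = I² × R1.
R_total = 64.6 + 10.0 + 754 = 828.6 Ω
I = V / R_total = 189 / 828.6 = 0.2281 A
P_R1 = I² × R1 = (0.2281)² × 64.6 = 3.361 W

3.36 W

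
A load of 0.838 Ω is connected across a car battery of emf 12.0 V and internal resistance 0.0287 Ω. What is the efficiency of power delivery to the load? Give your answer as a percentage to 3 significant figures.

96.7 %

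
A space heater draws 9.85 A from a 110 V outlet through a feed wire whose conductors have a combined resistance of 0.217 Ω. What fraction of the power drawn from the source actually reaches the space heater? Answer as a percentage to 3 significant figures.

The feed wire carries the full 9.85 A.
P_line = I² R_line = (9.850)² × 0.217 = 21.05 W
P_source = V I = 110 × 9.850 = 1084 W; P_load = 1062 W
η = P_load / P_source = 1062 / 1084 = 0.9806

98.1 %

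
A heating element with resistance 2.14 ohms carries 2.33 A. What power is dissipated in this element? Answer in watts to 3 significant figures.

The current through and the resistance of the element are both given; use P = I²R.
P = (2.330 A)² × 2.14 Ω = 11.62 W

11.6 W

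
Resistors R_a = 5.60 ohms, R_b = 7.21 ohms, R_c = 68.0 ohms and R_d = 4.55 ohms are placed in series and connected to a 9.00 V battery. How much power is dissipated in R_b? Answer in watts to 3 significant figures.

0.0802 W

Every series element carries the same I. Get I from the total resistance, then P = I² × R_b.
R_total = 5.60 + 7.21 + 68.0 + 4.55 = 85.36 Ω
I = V / R_total = 9.00 / 85.36 = 0.1054 A
P_R_b = I² × R_b = (0.1054)² × 7.21 = 0.08015 W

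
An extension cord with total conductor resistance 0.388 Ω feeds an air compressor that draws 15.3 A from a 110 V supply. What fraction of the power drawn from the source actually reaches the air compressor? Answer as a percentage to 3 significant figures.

The extension cord carries the full 15.3 A.
P_line = I² R_line = (15.30)² × 0.388 = 90.83 W
P_source = V I = 110 × 15.30 = 1683 W; P_load = 1592 W
η = P_load / P_source = 1592 / 1683 = 0.9460

94.6 %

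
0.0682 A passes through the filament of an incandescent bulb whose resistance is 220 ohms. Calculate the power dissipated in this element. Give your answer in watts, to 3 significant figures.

1.02 W

Knowing I and R, the power is just I²R — no need to find V first.
P = (0.06820 A)² × 220 Ω = 1.023 W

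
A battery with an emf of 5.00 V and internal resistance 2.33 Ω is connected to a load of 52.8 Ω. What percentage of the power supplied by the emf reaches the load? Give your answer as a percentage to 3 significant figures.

95.8 %

The source delivers εI, of which I²R reaches the load and I²r is lost; since I is common, η = R/(R+r).
η = R / (R + r) = 52.8 / (52.8 + 2.33) = 0.9577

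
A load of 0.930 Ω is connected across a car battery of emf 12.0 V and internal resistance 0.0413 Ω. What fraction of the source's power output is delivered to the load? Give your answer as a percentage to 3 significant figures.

95.7 %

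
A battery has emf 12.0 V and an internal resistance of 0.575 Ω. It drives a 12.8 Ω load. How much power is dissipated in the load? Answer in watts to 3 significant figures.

Find the circuit current first, then P = I²R for the load (series elements share I).
I = ε / (r + R) = 12.0 / (0.575 + 12.8) = 0.8972 A
P_load = I² R = (0.8972)² × 12.8 = 10.30 W

10.3 W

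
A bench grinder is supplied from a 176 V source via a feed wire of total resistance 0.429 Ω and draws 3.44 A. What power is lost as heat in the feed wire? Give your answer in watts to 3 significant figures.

Line loss is just I²R for the cable — we know both I and R_line directly.
The feed wire carries the full 3.44 A.
P_line = I² R_line = (3.440)² × 0.429 = 5.077 W

5.08 W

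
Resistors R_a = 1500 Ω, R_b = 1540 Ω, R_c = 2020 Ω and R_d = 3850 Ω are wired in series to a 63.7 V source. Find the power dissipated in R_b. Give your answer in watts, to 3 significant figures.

0.0787 W

In a series string the same current flows through every resistor — find that current, then P = I²R for the one we want.
R_total = 1500 + 1540 + 2020 + 3850 = 8910 Ω
I = V / R_total = 63.7 / 8910 = 0.007149 A
P_R_b = I² × R_b = (0.007149)² × 1540 = 0.07871 W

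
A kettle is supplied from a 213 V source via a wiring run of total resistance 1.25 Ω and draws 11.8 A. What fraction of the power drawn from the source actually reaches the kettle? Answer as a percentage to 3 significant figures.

93.1 %

The wiring run carries the full 11.8 A.
P_line = I² R_line = (11.80)² × 1.25 = 174.1 W
P_source = V I = 213 × 11.80 = 2513 W; P_load = 2339 W
η = P_load / P_source = 2339 / 2513 = 0.9308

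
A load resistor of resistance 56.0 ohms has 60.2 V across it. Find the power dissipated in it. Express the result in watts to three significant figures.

64.7 W

V and R are stated; P = V²/R avoids computing the current.
P = (60.2 V)² / 56.0 Ω = 64.72 W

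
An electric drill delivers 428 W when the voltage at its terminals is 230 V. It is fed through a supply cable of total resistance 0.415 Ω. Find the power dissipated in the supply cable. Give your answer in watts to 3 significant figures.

Line loss is just I²R for the cable — we know both I and R_line directly.
I = P / V = 428 / 230 = 1.861 A through the supply cable.
P_line = I² R_line = (1.861)² × 0.415 = 1.437 W

1.44 W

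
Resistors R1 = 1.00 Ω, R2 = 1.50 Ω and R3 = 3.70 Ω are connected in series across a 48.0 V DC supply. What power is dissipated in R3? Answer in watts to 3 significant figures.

222 W

Every series element carries the same I. Get I from the total resistance, then P = I² × R3.
R_total = 1.00 + 1.50 + 3.70 = 6.200 Ω
I = V / R_total = 48.0 / 6.200 = 7.742 A
P_R3 = I² × R3 = (7.742)² × 3.70 = 221.8 W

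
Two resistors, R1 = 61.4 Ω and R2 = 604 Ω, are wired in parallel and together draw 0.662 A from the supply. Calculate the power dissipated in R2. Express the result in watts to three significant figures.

The branches share the same voltage, but only the total current is given — find V from the equivalent resistance first.
1/R_eq = 1/61.4 + 1/604 ⇒ R_eq = 55.73 Ω
V = I_total × R_eq = 0.6620 × 55.73 = 36.90 V
P_R2 = V² / R2 = (36.90)² / 604 = 2.254 W

2.25 W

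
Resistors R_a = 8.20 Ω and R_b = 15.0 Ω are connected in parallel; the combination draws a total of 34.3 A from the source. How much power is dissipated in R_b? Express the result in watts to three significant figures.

2200 W

We need the common branch voltage; get it from I_total × R_eq, then P = V²/R for the branch.
1/R_eq = 1/8.20 + 1/15.0 ⇒ R_eq = 5.302 Ω
V = I_total × R_eq = 34.30 × 5.302 = 181.8 V
P_R_b = V² / R_b = (181.8)² / 15.0 = 2205 W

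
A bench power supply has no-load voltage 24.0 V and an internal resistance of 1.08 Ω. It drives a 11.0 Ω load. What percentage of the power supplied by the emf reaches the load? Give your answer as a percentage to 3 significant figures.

91.1 %

Efficiency is P_load / P_total. With a series r and R sharing the same I, P = I²R for each, so η = R/(R+r).
η = R / (R + r) = 11.0 / (11.0 + 1.08) = 0.9106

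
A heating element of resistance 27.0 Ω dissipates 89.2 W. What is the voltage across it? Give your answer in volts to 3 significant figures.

Inverting the appropriate power form: V = √(P R).
V = √(89.2 × 27.0) = 49.08 V

49.1 V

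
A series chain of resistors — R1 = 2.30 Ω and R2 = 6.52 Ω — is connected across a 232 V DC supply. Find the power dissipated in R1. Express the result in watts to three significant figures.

Series elements share the same current, so find I first, then use P = I²R.
R_total = 2.30 + 6.52 = 8.820 Ω
I = V / R_total = 232 / 8.820 = 26.30 A
P_R1 = I² × R1 = (26.30)² × 2.30 = 1591 W

1590 W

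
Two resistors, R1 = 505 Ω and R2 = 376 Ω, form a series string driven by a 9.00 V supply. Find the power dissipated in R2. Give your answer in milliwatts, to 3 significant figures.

The current is common to all series resistors; compute it, then apply P = I²R for the target.
R_total = 505 + 376 = 881.0 Ω
I = V / R_total = 9.00 / 881.0 = 0.01022 A
P_R2 = I² × R2 = (0.01022)² × 376 = 0.03924 W

39.2 mW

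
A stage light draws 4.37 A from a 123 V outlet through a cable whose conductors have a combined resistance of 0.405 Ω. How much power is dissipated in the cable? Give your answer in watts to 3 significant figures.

7.73 W

The cable and load are in series, so the same current flows in both; the loss is I²R_line.
The cable carries the full 4.37 A.
P_line = I² R_line = (4.370)² × 0.405 = 7.734 W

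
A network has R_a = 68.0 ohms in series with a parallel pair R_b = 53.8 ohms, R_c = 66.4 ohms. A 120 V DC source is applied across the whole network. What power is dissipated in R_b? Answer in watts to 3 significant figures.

24.8 W

Collapse R_b‖R_c to a single equivalent, reducing the network to two series elements.
R_p = (53.8×66.4)/(53.8+66.4) = 29.72 Ω
R_total = 68.0 + 29.72 = 97.72 Ω
I = V / R_total = 120 / 97.72 = 1.228 A
Voltage across the parallel pair: V_p = I × R_p = 1.228 × 29.72 = 36.50 V
With V_p across R_b, its power is V_p²/R_b.
P_R_b = (36.50)² / 53.8 = 24.76 W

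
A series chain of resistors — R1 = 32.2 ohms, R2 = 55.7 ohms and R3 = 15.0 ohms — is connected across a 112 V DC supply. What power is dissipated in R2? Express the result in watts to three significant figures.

66.0 W

Every series element carries the same I. Get I from the total resistance, then P = I² × R2.
R_total = 32.2 + 55.7 + 15.0 = 102.9 Ω
I = V / R_total = 112 / 102.9 = 1.088 A
P_R2 = I² × R2 = (1.088)² × 55.7 = 65.99 W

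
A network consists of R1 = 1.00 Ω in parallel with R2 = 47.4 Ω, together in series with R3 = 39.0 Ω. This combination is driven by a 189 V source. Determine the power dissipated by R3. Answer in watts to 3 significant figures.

872 W

Reduce the parallel combination to a single R_p; the circuit then becomes R_p in series with the remaining resistor.
R_p = (1.00×47.4)/(1.00+47.4) = 0.9793 Ω
R_total = R_p + 39.0 = 0.9793 + 39.0 = 39.98 Ω
I = V / R_total = 189 / 39.98 = 4.727 A
R3 carries the full series current, so P = I²R.
P_R3 = (4.727)² × 39.0 = 871.6 W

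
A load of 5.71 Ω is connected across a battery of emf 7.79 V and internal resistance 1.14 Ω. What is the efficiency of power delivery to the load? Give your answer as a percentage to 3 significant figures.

Both r and R carry the same current, so the power split is just the resistance split: η = R/(R+r).
η = R / (R + r) = 5.71 / (5.71 + 1.14) = 0.8336

83.4 %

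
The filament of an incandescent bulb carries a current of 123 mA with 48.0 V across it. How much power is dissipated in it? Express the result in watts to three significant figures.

5.90 W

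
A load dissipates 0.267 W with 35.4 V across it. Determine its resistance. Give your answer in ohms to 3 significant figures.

Rearranging the power relation for the two known quantities gives R = V² / P.
R = (35.4)² / 0.267 = 4693 Ω

4690 Ω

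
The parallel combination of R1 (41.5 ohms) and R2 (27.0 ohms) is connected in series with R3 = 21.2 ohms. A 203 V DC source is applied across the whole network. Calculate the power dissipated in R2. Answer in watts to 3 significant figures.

290 W

Collapse the R1‖R2 pair into one equivalent R_p; then R_p and R3 form a series string.
R_p = (41.5×27.0)/(41.5+27.0) = 16.36 Ω
R_total = R_p + 21.2 = 16.36 + 21.2 = 37.56 Ω
I = V / R_total = 203 / 37.56 = 5.405 A
Voltage across the parallel pair: V_p = I × R_p = 5.405 × 16.36 = 88.41 V
Use P = V²/R for R2 with V = V_p.
P_R2 = (88.41)² / 27.0 = 289.5 W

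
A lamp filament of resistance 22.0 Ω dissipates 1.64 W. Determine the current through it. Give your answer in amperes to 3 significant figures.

0.273 A

From P = V I = I²R = V²/R, with the two given quantities we get I = √(P / R).
I = √(1.64 / 22.0) = 0.2730 A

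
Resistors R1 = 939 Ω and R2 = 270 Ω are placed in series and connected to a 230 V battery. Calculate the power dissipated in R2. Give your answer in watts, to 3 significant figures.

9.77 W

Since the resistors are in series they all carry the loop current I = V/R_total; the power in any one is I²R.
R_total = 939 + 270 = 1209 Ω
I = V / R_total = 230 / 1209 = 0.1902 A
P_R2 = I² × R2 = (0.1902)² × 270 = 9.772 W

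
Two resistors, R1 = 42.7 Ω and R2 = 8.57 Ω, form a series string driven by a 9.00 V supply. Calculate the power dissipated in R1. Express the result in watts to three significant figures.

1.32 W

Every series element carries the same I. Get I from the total resistance, then P = I² × R1.
R_total = 42.7 + 8.57 = 51.27 Ω
I = V / R_total = 9.00 / 51.27 = 0.1755 A
P_R1 = I² × R1 = (0.1755)² × 42.7 = 1.316 W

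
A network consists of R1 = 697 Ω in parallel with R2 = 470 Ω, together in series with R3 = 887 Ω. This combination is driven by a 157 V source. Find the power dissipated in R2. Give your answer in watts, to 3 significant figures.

3.03 W

Reduce the parallel combination to a single R_p; the circuit then becomes R_p in series with the remaining resistor.
R_p = (697×470)/(697+470) = 280.7 Ω
R_total = R_p + 887 = 280.7 + 887 = 1168 Ω
I = V / R_total = 157 / 1168 = 0.1345 A
Voltage across the parallel pair: V_p = I × R_p = 0.1345 × 280.7 = 37.74 V
Use P = V²/R for R2 with V = V_p.
P_R2 = (37.74)² / 470 = 3.031 W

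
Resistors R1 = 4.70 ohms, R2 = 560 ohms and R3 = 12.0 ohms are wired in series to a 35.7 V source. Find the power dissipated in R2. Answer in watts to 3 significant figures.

2.15 W

The current is common to all series resistors; compute it, then apply P = I²R for the target.
R_total = 4.70 + 560 + 12.0 = 576.7 Ω
I = V / R_total = 35.7 / 576.7 = 0.06190 A
P_R2 = I² × R2 = (0.06190)² × 560 = 2.146 W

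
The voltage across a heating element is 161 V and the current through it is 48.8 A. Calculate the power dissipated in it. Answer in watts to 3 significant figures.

7860 W

V and I are known directly — P = V I, no intermediate step needed.
P = 161 V × 48.80 A = 7857 W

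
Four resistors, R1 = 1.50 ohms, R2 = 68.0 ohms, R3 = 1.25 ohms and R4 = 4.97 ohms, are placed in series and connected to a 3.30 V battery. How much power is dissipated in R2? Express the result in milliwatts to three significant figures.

129 mW

Every series element carries the same I. Get I from the total resistance, then P = I² × R2.
R_total = 1.50 + 68.0 + 1.25 + 4.97 = 75.72 Ω
I = V / R_total = 3.30 / 75.72 = 0.04358 A
P_R2 = I² × R2 = (0.04358)² × 68.0 = 0.1292 W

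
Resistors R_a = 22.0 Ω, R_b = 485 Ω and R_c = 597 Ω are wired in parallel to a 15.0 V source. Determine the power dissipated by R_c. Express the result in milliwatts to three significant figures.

Every branch has 15.0 V across it, so for R_c the power is simply V²/R.
P_R_c = V² / R_c = (15.0)² / 597 Ω = 0.3769 W

377 mW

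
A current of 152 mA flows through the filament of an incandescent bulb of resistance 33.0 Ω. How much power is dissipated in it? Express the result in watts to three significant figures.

0.762 W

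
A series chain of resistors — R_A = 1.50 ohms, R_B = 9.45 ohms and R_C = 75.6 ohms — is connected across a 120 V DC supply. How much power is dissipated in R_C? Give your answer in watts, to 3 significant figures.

145 W

In a series string the same current flows through every resistor — find that current, then P = I²R for the one we want.
R_total = 1.50 + 9.45 + 75.6 = 86.55 Ω
I = V / R_total = 120 / 86.55 = 1.386 A
P_R_C = I² × R_C = (1.386)² × 75.6 = 145.3 W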